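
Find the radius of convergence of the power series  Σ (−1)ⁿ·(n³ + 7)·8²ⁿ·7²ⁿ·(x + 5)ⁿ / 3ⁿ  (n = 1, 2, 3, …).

R = 3/3136

The ratio of consecutive coefficients is [((n+1)³ + 7)/(n³ + 7)] · 64·49/3 → 3136/3.
Thus R = 1/(3136/3) = 3/3136.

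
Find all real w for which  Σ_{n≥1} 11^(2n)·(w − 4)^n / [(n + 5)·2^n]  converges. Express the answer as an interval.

The ratio of consecutive coefficients is [(n + 5)/((n+1) + 5)] · 121/2 → 121/2.
The series converges when 121/2 · |w − 4| < 1, giving R = 2/121.
At w = 486/121: comparison with the harmonic series Σ 1/n shows the series diverges.
Check w = 482/121: an alternating series whose terms decrease to 0 in absolute value, so it converges by the Leibniz criterion.

[482/121, 486/121)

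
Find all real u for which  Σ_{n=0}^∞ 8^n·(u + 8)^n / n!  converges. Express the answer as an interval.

(−∞, ∞)

Apply the ratio test: |a_{n+1}| / |a_n| = 8 · 1/(n+1), which tends to 0 as n → ∞.
The limit is 0, so the series converges for all u; R = ∞.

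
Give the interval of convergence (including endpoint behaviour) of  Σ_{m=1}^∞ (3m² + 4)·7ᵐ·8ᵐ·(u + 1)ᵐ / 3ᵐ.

Apply the ratio test: |a_{m+1}| / |a_m| = [(3(m+1)² + 4)/(3m² + 4)] · 7·8/3, which tends to 56/3 as m → ∞.
Hence the series converges for |u + 1| < 1/(56/3) = 3/56, so the radius of convergence is 3/56.
When u = -53/56, the terms have absolute value of order m², which does not tend to 0, so the series diverges by the divergence test.
When u = -59/56, the terms have absolute value of order m², which does not tend to 0, so the series diverges by the divergence test.

(-59/56, -53/56)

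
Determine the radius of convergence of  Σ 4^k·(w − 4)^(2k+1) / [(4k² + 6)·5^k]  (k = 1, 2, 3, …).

By the ratio test, |a_{k+1}/a_k| = [(4k² + 6)/(4(k+1)² + 6)] · 4/5 → 4/5.
Successive powers of (w − 4) differ by 2, so the series converges when |w − 4|² · 4/5 < 1, i.e. |w − 4| < √(5/4). So R = √5/2.

R = √5/2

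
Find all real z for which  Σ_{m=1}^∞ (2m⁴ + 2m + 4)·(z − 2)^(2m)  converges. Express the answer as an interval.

By the ratio test, |a_{m+1}/a_m| = (2(m+1)⁴ + 2(m+1) + 4)/(2m⁴ + 2m + 4) → 1.
Since the exponent of (z − 2) increases by 2 each term, convergence requires |z − 2|² < 1, hence R = 1.
At z = 3: the terms have absolute value of order m⁴, which does not tend to 0, so the series diverges by the divergence test.
Check z = 1: the terms have absolute value of order m⁴, which does not tend to 0, so the series diverges by the divergence test.

(1, 3)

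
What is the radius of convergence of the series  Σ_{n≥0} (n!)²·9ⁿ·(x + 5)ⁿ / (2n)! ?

R = 4/9

Ratio test: |a_{n+1}/a_n| = (n+1)²/[(2n+1)·(2n+2)] · 9 → 9/4 as n → ∞.
Convergence for |x + 5| · 9/4 < 1, i.e. |x + 5| < 4/9. So R = 4/9.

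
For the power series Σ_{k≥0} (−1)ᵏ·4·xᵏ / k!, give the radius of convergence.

Ratio test: |a_{k+1}/a_k| = 4/4 · 1/(k+1) → 0 as k → ∞.
The limit is 0, so the series converges for all x; R = ∞.

R = ∞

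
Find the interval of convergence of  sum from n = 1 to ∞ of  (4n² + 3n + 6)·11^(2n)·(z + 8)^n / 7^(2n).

(-1017/121, -919/121)

The ratio of consecutive coefficients is [(4(n+1)² + 3(n+1) + 6)/(4n² + 3n + 6)] · 121/49 → 121/49.
Convergence for |z + 8| · 121/49 < 1, i.e. |z + 8| < 49/121. So R = 49/121.
Check z = -919/121: the n-th term does not approach 0; divergence by the term test.
Endpoint z = -1017/121: the n-th term does not approach 0; divergence by the term test.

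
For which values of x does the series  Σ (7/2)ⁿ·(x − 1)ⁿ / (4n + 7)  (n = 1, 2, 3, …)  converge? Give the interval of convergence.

[5/7, 9/7)

By the ratio test, |a_{n+1}/a_n| = [(4n + 7)/(4(n+1) + 7)] · 7/2 → 7/2.
Thus R = 1/(7/2) = 2/7.
When x = 9/7, the terms are asymptotic to a nonzero constant times 1/n, so the series diverges by limit comparison with Σ 1/n.
Endpoint x = 5/7: the terms alternate in sign and decrease monotonically to 0 in absolute value (size ~ c/n), so the alternating series test gives convergence.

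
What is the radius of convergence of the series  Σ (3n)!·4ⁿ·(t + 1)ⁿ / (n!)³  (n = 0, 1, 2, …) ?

R = 1/108

Apply the ratio test: |a_{n+1}| / |a_n| = (3n+1)·(3n+2)·(3n+3)/(n+1)³ · 4, which tends to 108 as n → ∞.
Convergence for |t + 1| · 108 < 1, i.e. |t + 1| < 1/108. So R = 1/108.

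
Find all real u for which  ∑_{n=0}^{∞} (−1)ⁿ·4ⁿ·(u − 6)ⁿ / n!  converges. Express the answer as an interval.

By the ratio test, |a_{n+1}/a_n| = 4 · 1/(n+1) → 0.
The ratio tends to 0 regardless of u, hence R = ∞.

(−∞, ∞)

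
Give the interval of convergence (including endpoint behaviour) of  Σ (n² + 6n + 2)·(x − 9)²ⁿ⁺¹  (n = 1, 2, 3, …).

Apply the ratio test: |a_{n+1}| / |a_n| = ((n+1)² + 6(n+1) + 2)/(n² + 6n + 2), which tends to 1 as n → ∞.
Since the exponent of (x − 9) increases by 2 each term, convergence requires |x − 9|² < 1, hence R = 1.
At x = 10: the n-th term does not approach 0; divergence by the term test.
When x = 8, the n-th term does not approach 0; divergence by the term test.

(8, 10)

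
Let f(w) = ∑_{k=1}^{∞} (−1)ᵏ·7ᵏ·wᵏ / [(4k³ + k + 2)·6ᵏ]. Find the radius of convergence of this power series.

Apply the ratio test: |a_{k+1}| / |a_k| = [(4k³ + k + 2)/(4(k+1)³ + (k+1) + 2)] · 7/6, which tends to 7/6 as k → ∞.
Hence the series converges for |w| < 1/(7/6) = 6/7, so the radius of convergence is 6/7.

R = 6/7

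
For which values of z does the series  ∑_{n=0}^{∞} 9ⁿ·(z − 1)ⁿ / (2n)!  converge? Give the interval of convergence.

(−∞, ∞)

Apply the ratio test: |a_{n+1}| / |a_n| = 9 · 1/[(2n+1)·(2n+2)], which tends to 0 as n → ∞.
The limit is 0, so the series converges for all z; R = ∞.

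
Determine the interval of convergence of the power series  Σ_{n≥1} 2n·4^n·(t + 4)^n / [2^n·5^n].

(-13/2, -3/2)

Ratio test: |a_{n+1}/a_n| = [2(n+1)/2n] · 4/(2·5) → 2/5 as n → ∞.
The series converges when 2/5 · |t + 4| < 1, giving R = 5/2.
Endpoint t = -3/2: the n-th term does not approach 0; divergence by the term test.
When t = -13/2, the n-th term does not approach 0; divergence by the term test.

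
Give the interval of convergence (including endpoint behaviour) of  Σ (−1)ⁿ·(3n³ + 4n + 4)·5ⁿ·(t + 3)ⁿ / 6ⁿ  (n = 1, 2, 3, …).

(-21/5, -9/5)

Ratio test: |a_{n+1}/a_n| = [(3(n+1)³ + 4(n+1) + 4)/(3n³ + 4n + 4)] · 5/6 → 5/6 as n → ∞.
The series converges when 5/6 · |t + 3| < 1, giving R = 6/5.
Endpoint t = -9/5: the terms do not tend to 0, so the series diverges.
At t = -21/5: the terms do not tend to 0, so the series diverges.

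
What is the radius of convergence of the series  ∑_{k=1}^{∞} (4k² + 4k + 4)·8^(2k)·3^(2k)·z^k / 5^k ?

Apply the ratio test: |a_{k+1}| / |a_k| = [(4(k+1)² + 4(k+1) + 4)/(4k² + 4k + 4)] · 64·9/5, which tends to 576/5 as k → ∞.
Hence the series converges for |z| < 1/(576/5) = 5/576, so the radius of convergence is 5/576.

R = 5/576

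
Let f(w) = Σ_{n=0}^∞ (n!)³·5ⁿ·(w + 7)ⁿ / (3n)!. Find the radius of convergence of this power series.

The ratio of consecutive coefficients is (n+1)³/[(3n+1)·(3n+2)·(3n+3)] · 5 → 5/27.
Hence the series converges for |w + 7| < 1/(5/27) = 27/5, so the radius of convergence is 27/5.

R = 27/5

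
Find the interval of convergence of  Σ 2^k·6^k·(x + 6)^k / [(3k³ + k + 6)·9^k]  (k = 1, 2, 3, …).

By the ratio test, |a_{k+1}/a_k| = [(3k³ + k + 6)/(3(k+1)³ + (k+1) + 6)] · 2·6/9 → 4/3.
Convergence for |x + 6| · 4/3 < 1, i.e. |x + 6| < 3/4. So R = 3/4.
At x = -21/4: the series is dominated by a constant times Σ 1/k³, which converges (p = 3 > 1).
At x = -27/4: absolute convergence follows by limit comparison with Σ 1/k³.

[-27/4, -21/4]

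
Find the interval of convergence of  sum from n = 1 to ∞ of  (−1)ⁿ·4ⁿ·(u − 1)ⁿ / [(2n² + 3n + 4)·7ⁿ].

[-3/4, 11/4]

Apply the ratio test: |a_{n+1}| / |a_n| = [(2n² + 3n + 4)/(2(n+1)² + 3(n+1) + 4)] · 4/7, which tends to 4/7 as n → ∞.
Convergence for |u − 1| · 4/7 < 1, i.e. |u − 1| < 7/4. So R = 7/4.
Endpoint u = 11/4: absolute convergence follows by limit comparison with Σ 1/n².
When u = -3/4, the series is dominated by a constant times Σ 1/n², which converges (p = 2 > 1).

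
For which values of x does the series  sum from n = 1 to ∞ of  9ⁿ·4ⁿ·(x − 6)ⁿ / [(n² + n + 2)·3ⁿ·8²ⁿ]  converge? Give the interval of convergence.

[2/3, 34/3]

By the ratio test, |a_{n+1}/a_n| = [(n² + n + 2)/((n+1)² + (n+1) + 2)] · 9·4/(3·64) → 3/16.
Hence the series converges for |x − 6| < 1/(3/16) = 16/3, so the radius of convergence is 16/3.
Endpoint x = 34/3: the terms are on the order of 1/n², so the series converges absolutely by comparison with the p-series (p = 2 > 1).
Check x = 2/3: absolute convergence follows by limit comparison with Σ 1/n².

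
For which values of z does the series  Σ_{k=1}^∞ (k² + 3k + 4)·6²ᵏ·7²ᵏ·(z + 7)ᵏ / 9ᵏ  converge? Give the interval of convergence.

Apply the ratio test: |a_{k+1}| / |a_k| = [((k+1)² + 3(k+1) + 4)/(k² + 3k + 4)] · 36·49/9, which tends to 196 as k → ∞.
Thus R = 1/(196) = 1/196.
Endpoint z = -1371/196: the terms have absolute value of order k², which does not tend to 0, so the series diverges by the divergence test.
When z = -1373/196, the k-th term does not approach 0; divergence by the term test.

(-1373/196, -1371/196)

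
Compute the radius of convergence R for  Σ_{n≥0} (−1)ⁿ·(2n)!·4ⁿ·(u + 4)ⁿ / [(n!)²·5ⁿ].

By the ratio test, |a_{n+1}/a_n| = (2n+1)·(2n+2)/(n+1)² · 4/5 → 16/5.
The series converges when 16/5 · |u + 4| < 1, giving R = 5/16.

R = 5/16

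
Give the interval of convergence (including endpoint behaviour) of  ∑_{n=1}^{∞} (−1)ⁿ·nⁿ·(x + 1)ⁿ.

Applying the root test, |a_n|^(1/n) = n → ∞.
Since the n-th root of |a_n| is unbounded, the series converges only at x = -1; R = 0.

{-1}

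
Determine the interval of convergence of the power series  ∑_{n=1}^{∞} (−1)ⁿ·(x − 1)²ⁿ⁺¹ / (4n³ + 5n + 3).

[0, 2]

Apply the ratio test: |a_{n+1}| / |a_n| = (4n³ + 5n + 3)/(4(n+1)³ + 5(n+1) + 3), which tends to 1 as n → ∞.
Successive powers of (x − 1) differ by 2, so the series converges when |x − 1|² · 1 < 1, i.e. |x − 1| < √(1) = 1. So R = 1.
When x = 2, the terms are on the order of 1/n³, so the series converges absolutely by comparison with the p-series (p = 3 > 1).
At x = 0: the terms are on the order of 1/n³, so the series converges absolutely by comparison with the p-series (p = 3 > 1).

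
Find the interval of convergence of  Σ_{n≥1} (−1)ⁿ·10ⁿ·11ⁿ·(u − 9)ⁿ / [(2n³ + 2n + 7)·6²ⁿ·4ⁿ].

[423/55, 567/55]

By the ratio test, |a_{n+1}/a_n| = [(2n³ + 2n + 7)/(2(n+1)³ + 2(n+1) + 7)] · 10·11/(36·4) → 55/72.
The series converges when 55/72 · |u − 9| < 1, giving R = 72/55.
At u = 567/55: the terms are on the order of 1/n³, so the series converges absolutely by comparison with the p-series (p = 3 > 1).
At u = 423/55: absolute convergence follows by limit comparison with Σ 1/n³.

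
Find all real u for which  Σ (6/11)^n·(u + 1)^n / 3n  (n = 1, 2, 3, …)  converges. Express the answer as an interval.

[-17/6, 5/6)

By the ratio test, |a_{n+1}/a_n| = [3n/3(n+1)] · 6/11 → 6/11.
Convergence for |u + 1| · 6/11 < 1, i.e. |u + 1| < 11/6. So R = 11/6.
At u = 5/6: the terms are asymptotic to a nonzero constant times 1/n, so the series diverges by limit comparison with Σ 1/n.
At u = -17/6: an alternating series whose terms decrease to 0 in absolute value, so it converges by the Leibniz criterion.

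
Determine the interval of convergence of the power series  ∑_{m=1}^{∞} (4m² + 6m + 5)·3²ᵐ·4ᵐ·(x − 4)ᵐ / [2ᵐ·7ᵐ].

(65/18, 79/18)

Apply the ratio test: |a_{m+1}| / |a_m| = [(4(m+1)² + 6(m+1) + 5)/(4m² + 6m + 5)] · 9·4/(2·7), which tends to 18/7 as m → ∞.
Thus R = 1/(18/7) = 7/18.
When x = 79/18, the terms have absolute value of order m², which does not tend to 0, so the series diverges by the divergence test.
When x = 65/18, the m-th term does not approach 0; divergence by the term test.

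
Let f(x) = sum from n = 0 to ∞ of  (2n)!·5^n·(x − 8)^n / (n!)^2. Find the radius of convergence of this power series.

R = 1/20

Apply the ratio test: |a_{n+1}| / |a_n| = (2n+1)·(2n+2)/(n+1)² · 5, which tends to 20 as n → ∞.
The series converges when 20 · |x − 8| < 1, giving R = 1/20.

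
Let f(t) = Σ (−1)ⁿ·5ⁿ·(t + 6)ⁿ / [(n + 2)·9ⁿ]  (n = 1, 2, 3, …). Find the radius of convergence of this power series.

R = 9/5

Ratio test: |a_{n+1}/a_n| = [(n + 2)/((n+1) + 2)] · 5/9 → 5/9 as n → ∞.
The series converges when 5/9 · |t + 6| < 1, giving R = 9/5.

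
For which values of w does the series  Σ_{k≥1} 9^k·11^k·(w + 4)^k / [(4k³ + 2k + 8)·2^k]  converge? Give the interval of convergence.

[-398/99, -394/99]

Ratio test: |a_{k+1}/a_k| = [(4k³ + 2k + 8)/(4(k+1)³ + 2(k+1) + 8)] · 9·11/2 → 99/2 as k → ∞.
Thus R = 1/(99/2) = 2/99.
At w = -394/99: the series is dominated by a constant times Σ 1/k³, which converges (p = 3 > 1).
Check w = -398/99: absolute convergence follows by limit comparison with Σ 1/k³.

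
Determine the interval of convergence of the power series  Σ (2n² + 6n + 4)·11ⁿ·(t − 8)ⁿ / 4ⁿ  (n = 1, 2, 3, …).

(84/11, 92/11)

Apply the ratio test: |a_{n+1}| / |a_n| = [(2(n+1)² + 6(n+1) + 4)/(2n² + 6n + 4)] · 11/4, which tends to 11/4 as n → ∞.
Thus R = 1/(11/4) = 4/11.
Endpoint t = 92/11: the terms have absolute value of order n², which does not tend to 0, so the series diverges by the divergence test.
Endpoint t = 84/11: the terms have absolute value of order n², which does not tend to 0, so the series diverges by the divergence test.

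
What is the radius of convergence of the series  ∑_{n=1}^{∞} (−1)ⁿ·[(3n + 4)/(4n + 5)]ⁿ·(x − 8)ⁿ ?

R = 4/3

Root test: |a_n|^(1/n) = (3n + 4)/(4n + 5) → 3/4.
Convergence for |x − 8| · 3/4 < 1, i.e. |x − 8| < 4/3. So R = 4/3.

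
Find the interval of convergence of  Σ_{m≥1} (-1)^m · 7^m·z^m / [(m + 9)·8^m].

(-8/7, 8/7]

The ratio of consecutive coefficients is [(m + 9)/((m+1) + 9)] · 7/8 → 7/8.
Thus R = 1/(7/8) = 8/7.
Check z = 8/7: the terms alternate in sign and decrease monotonically to 0 in absolute value (size ~ c/m), so the alternating series test gives convergence.
Endpoint z = -8/7: comparison with the harmonic series Σ 1/m shows the series diverges.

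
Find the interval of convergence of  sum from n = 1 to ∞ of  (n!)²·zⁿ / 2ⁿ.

{0}

Ratio test: |a_{n+1}/a_n| = (n+1)² · 1/2 → ∞ as n → ∞.
Since the ratio → ∞, the series diverges for every z ≠ 0, and R = 0.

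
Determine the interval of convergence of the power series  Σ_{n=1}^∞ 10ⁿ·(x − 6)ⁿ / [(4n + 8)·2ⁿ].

Ratio test: |a_{n+1}/a_n| = [(4n + 8)/(4(n+1) + 8)] · 10/2 → 5 as n → ∞.
Thus R = 1/(5) = 1/5.
At x = 31/5: the terms behave like c/n; limit comparison with the harmonic series gives divergence.
At x = 29/5: an alternating series whose terms decrease to 0 in absolute value, so it converges by the Leibniz criterion.

[29/5, 31/5)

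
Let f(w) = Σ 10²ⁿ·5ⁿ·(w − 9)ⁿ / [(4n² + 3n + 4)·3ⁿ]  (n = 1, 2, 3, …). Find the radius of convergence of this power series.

The ratio of consecutive coefficients is [(4n² + 3n + 4)/(4(n+1)² + 3(n+1) + 4)] · 100·5/3 → 500/3.
Thus R = 1/(500/3) = 3/500.

R = 3/500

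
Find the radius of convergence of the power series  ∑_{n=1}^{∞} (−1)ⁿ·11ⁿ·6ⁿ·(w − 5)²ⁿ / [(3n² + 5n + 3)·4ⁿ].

R = √66/33

The ratio of consecutive coefficients is [(3n² + 5n + 3)/(3(n+1)² + 5(n+1) + 3)] · 11·6/4 → 33/2.
Writing y = (w − 5)², the series in y has radius 2/33, so |w − 5| < √(2/33) and R = √66/33.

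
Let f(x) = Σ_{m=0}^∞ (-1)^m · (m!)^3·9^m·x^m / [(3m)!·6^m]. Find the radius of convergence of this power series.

Apply the ratio test: |a_{m+1}| / |a_m| = (m+1)³/[(3m+1)·(3m+2)·(3m+3)] · 9/6, which tends to 1/18 as m → ∞.
Hence the series converges for |x| < 1/(1/18) = 18, so the radius of convergence is 18.

R = 18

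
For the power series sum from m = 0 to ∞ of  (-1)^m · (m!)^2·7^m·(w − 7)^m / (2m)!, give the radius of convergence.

R = 4/7

By the ratio test, |a_{m+1}/a_m| = (m+1)²/[(2m+1)·(2m+2)] · 7 → 7/4.
Convergence for |w − 7| · 7/4 < 1, i.e. |w − 7| < 4/7. So R = 4/7.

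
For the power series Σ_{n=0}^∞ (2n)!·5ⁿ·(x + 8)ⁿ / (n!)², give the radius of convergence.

By the ratio test, |a_{n+1}/a_n| = (2n+1)·(2n+2)/(n+1)² · 5 → 20.
Thus R = 1/(20) = 1/20.

R = 1/20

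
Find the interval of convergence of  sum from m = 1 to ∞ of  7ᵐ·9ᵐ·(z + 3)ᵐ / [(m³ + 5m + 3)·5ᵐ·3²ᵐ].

Apply the ratio test: |a_{m+1}| / |a_m| = [(m³ + 5m + 3)/((m+1)³ + 5(m+1) + 3)] · 7·9/(5·9), which tends to 7/5 as m → ∞.
Hence the series converges for |z + 3| < 1/(7/5) = 5/7, so the radius of convergence is 5/7.
Endpoint z = -16/7: the series is dominated by a constant times Σ 1/m³, which converges (p = 3 > 1).
Check z = -26/7: the series is dominated by a constant times Σ 1/m³, which converges (p = 3 > 1).

[-26/7, -16/7]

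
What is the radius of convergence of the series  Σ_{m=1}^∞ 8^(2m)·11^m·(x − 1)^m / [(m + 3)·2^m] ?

By the ratio test, |a_{m+1}/a_m| = [(m + 3)/((m+1) + 3)] · 64·11/2 → 352.
Hence the series converges for |x − 1| < 1/(352) = 1/352, so the radius of convergence is 1/352.

R = 1/352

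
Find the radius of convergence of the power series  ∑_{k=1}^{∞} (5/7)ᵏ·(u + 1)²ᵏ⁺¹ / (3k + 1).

R = √35/5

Ratio test: |a_{k+1}/a_k| = [(3k + 1)/(3(k+1) + 1)] · 5/7 → 5/7 as k → ∞.
Since the exponent of (u + 1) increases by 2 each term, convergence requires |u + 1|² < 7/5, hence R = √35/5.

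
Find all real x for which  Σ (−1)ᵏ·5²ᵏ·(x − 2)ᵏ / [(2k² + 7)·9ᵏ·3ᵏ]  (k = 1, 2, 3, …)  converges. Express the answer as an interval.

Ratio test: |a_{k+1}/a_k| = [(2k² + 7)/(2(k+1)² + 7)] · 25/(9·3) → 25/27 as k → ∞.
Convergence for |x − 2| · 25/27 < 1, i.e. |x − 2| < 27/25. So R = 27/25.
At x = 77/25: absolute convergence follows by limit comparison with Σ 1/k².
At x = 23/25: the series is dominated by a constant times Σ 1/k², which converges (p = 2 > 1).

[23/25, 77/25]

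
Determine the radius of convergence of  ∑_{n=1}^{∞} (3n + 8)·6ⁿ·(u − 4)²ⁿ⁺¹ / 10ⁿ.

R = √15/3

By the ratio test, |a_{n+1}/a_n| = [(3(n+1) + 8)/(3n + 8)] · 6/10 → 3/5.
Since the exponent of (u − 4) increases by 2 each term, convergence requires |u − 4|² < 5/3, hence R = √15/3.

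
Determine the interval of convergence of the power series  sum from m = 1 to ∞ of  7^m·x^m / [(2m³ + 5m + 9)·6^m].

Ratio test: |a_{m+1}/a_m| = [(2m³ + 5m + 9)/(2(m+1)³ + 5(m+1) + 9)] · 7/6 → 7/6 as m → ∞.
Convergence for |x| · 7/6 < 1, i.e. |x| < 6/7. So R = 6/7.
Endpoint x = 6/7: the terms are on the order of 1/m³, so the series converges absolutely by comparison with the p-series (p = 3 > 1).
Check x = -6/7: the terms are on the order of 1/m³, so the series converges absolutely by comparison with the p-series (p = 3 > 1).

[-6/7, 6/7]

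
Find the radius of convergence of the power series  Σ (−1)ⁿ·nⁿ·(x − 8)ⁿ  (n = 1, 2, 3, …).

Root test: |a_n|^(1/n) = n → ∞.
Since the n-th root of |a_n| is unbounded, the series converges only at x = 8; R = 0.

R = 0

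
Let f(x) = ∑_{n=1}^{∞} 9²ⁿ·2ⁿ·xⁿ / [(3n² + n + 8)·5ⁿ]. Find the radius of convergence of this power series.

Ratio test: |a_{n+1}/a_n| = [(3n² + n + 8)/(3(n+1)² + (n+1) + 8)] · 81·2/5 → 162/5 as n → ∞.
Thus R = 1/(162/5) = 5/162.

R = 5/162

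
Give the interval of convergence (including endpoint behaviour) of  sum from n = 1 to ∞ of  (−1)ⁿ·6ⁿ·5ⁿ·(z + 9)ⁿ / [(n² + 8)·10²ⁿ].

Apply the ratio test: |a_{n+1}| / |a_n| = [(n² + 8)/((n+1)² + 8)] · 6·5/100, which tends to 3/10 as n → ∞.
Hence the series converges for |z + 9| < 1/(3/10) = 10/3, so the radius of convergence is 10/3.
Endpoint z = -17/3: the terms are on the order of 1/n², so the series converges absolutely by comparison with the p-series (p = 2 > 1).
Check z = -37/3: the terms are on the order of 1/n², so the series converges absolutely by comparison with the p-series (p = 2 > 1).

[-37/3, -17/3]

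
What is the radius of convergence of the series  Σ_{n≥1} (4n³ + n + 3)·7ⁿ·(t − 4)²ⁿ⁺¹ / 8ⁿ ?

Ratio test: |a_{n+1}/a_n| = [(4(n+1)³ + (n+1) + 3)/(4n³ + n + 3)] · 7/8 → 7/8 as n → ∞.
Successive powers of (t − 4) differ by 2, so the series converges when |t − 4|² · 7/8 < 1, i.e. |t − 4| < √(8/7). So R = 2√14/7.

R = 2√14/7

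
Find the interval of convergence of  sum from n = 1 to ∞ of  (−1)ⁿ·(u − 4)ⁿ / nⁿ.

By the Cauchy root test, |a_n|^(1/n) = 1/n → 0.
Since the n-th root of |a_n| tends to 0, the series converges for all real u; R = ∞.

(−∞, ∞)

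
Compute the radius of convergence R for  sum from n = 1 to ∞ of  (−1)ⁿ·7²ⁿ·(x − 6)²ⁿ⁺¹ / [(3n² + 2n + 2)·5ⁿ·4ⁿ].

Ratio test: |a_{n+1}/a_n| = [(3n² + 2n + 2)/(3(n+1)² + 2(n+1) + 2)] · 49/(5·4) → 49/20 as n → ∞.
Writing y = (x − 6)², the series in y has radius 20/49, so |x − 6| < √(20/49) and R = 2√5/7.

R = 2√5/7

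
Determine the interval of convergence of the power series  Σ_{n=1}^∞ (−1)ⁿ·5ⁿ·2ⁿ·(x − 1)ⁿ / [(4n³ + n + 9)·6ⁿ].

The ratio of consecutive coefficients is [(4n³ + n + 9)/(4(n+1)³ + (n+1) + 9)] · 5·2/6 → 5/3.
Hence the series converges for |x − 1| < 1/(5/3) = 3/5, so the radius of convergence is 3/5.
Endpoint x = 8/5: the terms are on the order of 1/n³, so the series converges absolutely by comparison with the p-series (p = 3 > 1).
Endpoint x = 2/5: the terms are on the order of 1/n³, so the series converges absolutely by comparison with the p-series (p = 3 > 1).

[2/5, 8/5]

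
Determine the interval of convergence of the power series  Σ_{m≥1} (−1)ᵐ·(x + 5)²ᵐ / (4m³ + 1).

[-6, -4]

The ratio of consecutive coefficients is (4m³ + 1)/(4(m+1)³ + 1) → 1.
Since the exponent of (x + 5) increases by 2 each term, convergence requires |x + 5|² < 1, hence R = 1.
Check x = -4: the terms are on the order of 1/m³, so the series converges absolutely by comparison with the p-series (p = 3 > 1).
Check x = -6: the series is dominated by a constant times Σ 1/m³, which converges (p = 3 > 1).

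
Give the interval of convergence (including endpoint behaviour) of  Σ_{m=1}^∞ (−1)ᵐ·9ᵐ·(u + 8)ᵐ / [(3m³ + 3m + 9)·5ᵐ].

Ratio test: |a_{m+1}/a_m| = [(3m³ + 3m + 9)/(3(m+1)³ + 3(m+1) + 9)] · 9/5 → 9/5 as m → ∞.
The series converges when 9/5 · |u + 8| < 1, giving R = 5/9.
When u = -67/9, absolute convergence follows by limit comparison with Σ 1/m³.
Endpoint u = -77/9: the terms are on the order of 1/m³, so the series converges absolutely by comparison with the p-series (p = 3 > 1).

[-77/9, -67/9]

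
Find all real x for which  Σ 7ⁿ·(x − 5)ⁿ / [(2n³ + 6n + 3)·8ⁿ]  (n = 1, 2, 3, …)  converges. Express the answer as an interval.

The ratio of consecutive coefficients is [(2n³ + 6n + 3)/(2(n+1)³ + 6(n+1) + 3)] · 7/8 → 7/8.
Convergence for |x − 5| · 7/8 < 1, i.e. |x − 5| < 8/7. So R = 8/7.
At x = 43/7: absolute convergence follows by limit comparison with Σ 1/n³.
At x = 27/7: absolute convergence follows by limit comparison with Σ 1/n³.

[27/7, 43/7]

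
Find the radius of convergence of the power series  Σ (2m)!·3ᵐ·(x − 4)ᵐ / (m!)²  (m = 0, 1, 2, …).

Ratio test: |a_{m+1}/a_m| = (2m+1)·(2m+2)/(m+1)² · 3 → 12 as m → ∞.
Hence the series converges for |x − 4| < 1/(12) = 1/12, so the radius of convergence is 1/12.

R = 1/12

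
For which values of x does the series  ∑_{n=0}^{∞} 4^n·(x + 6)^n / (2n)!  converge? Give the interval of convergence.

Ratio test: |a_{n+1}/a_n| = 4 · 1/[(2n+1)·(2n+2)] → 0 as n → ∞.
Since the limit is 0 < 1 for every x, the series converges on all of ℝ and R = ∞.

(−∞, ∞)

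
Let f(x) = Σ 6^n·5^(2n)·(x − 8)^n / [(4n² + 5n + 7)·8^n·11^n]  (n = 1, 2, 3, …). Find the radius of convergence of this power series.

Ratio test: |a_{n+1}/a_n| = [(4n² + 5n + 7)/(4(n+1)² + 5(n+1) + 7)] · 6·25/(8·11) → 75/44 as n → ∞.
Thus R = 1/(75/44) = 44/75.

R = 44/75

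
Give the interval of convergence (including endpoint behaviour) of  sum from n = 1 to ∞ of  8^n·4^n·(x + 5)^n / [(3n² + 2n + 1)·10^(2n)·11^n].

[-315/8, 235/8]

Ratio test: |a_{n+1}/a_n| = [(3n² + 2n + 1)/(3(n+1)² + 2(n+1) + 1)] · 8·4/(100·11) → 8/275 as n → ∞.
Convergence for |x + 5| · 8/275 < 1, i.e. |x + 5| < 275/8. So R = 275/8.
At x = 235/8: the terms are on the order of 1/n², so the series converges absolutely by comparison with the p-series (p = 2 > 1).
At x = -315/8: the series is dominated by a constant times Σ 1/n², which converges (p = 2 > 1).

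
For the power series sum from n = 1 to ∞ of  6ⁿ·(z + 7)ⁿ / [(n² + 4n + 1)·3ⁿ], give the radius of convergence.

R = 1/2

Ratio test: |a_{n+1}/a_n| = [(n² + 4n + 1)/((n+1)² + 4(n+1) + 1)] · 6/3 → 2 as n → ∞.
Hence the series converges for |z + 7| < 1/(2) = 1/2, so the radius of convergence is 1/2.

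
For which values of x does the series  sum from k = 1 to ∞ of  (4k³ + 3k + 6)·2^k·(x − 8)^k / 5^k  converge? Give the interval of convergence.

(11/2, 21/2)

Ratio test: |a_{k+1}/a_k| = [(4(k+1)³ + 3(k+1) + 6)/(4k³ + 3k + 6)] · 2/5 → 2/5 as k → ∞.
Convergence for |x − 8| · 2/5 < 1, i.e. |x − 8| < 5/2. So R = 5/2.
When x = 21/2, the k-th term does not approach 0; divergence by the term test.
Endpoint x = 11/2: the k-th term does not approach 0; divergence by the term test.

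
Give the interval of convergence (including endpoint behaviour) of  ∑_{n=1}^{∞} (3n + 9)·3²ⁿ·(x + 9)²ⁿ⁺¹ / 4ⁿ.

(-29/3, -25/3)

By the ratio test, |a_{n+1}/a_n| = [(3(n+1) + 9)/(3n + 9)] · 9/4 → 9/4.
Successive powers of (x + 9) differ by 2, so the series converges when |x + 9|² · 9/4 < 1, i.e. |x + 9| < √(4/9) = 2/3. So R = 2/3.
At x = -25/3: the terms do not tend to 0, so the series diverges.
When x = -29/3, the terms do not tend to 0, so the series diverges.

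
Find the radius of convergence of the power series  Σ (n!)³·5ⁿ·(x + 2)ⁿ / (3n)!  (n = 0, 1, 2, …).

R = 27/5

Ratio test: |a_{n+1}/a_n| = (n+1)³/[(3n+1)·(3n+2)·(3n+3)] · 5 → 5/27 as n → ∞.
Hence the series converges for |x + 2| < 1/(5/27) = 27/5, so the radius of convergence is 27/5.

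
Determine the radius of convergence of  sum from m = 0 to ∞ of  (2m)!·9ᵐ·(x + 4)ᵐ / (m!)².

Ratio test: |a_{m+1}/a_m| = (2m+1)·(2m+2)/(m+1)² · 9 → 36 as m → ∞.
Thus R = 1/(36) = 1/36.

R = 1/36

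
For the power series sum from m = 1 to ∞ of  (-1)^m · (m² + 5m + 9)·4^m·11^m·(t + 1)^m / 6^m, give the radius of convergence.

Apply the ratio test: |a_{m+1}| / |a_m| = [((m+1)² + 5(m+1) + 9)/(m² + 5m + 9)] · 4·11/6, which tends to 22/3 as m → ∞.
Hence the series converges for |t + 1| < 1/(22/3) = 3/22, so the radius of convergence is 3/22.

R = 3/22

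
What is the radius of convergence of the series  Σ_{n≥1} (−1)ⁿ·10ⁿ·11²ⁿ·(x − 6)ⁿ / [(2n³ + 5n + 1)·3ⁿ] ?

The ratio of consecutive coefficients is [(2n³ + 5n + 1)/(2(n+1)³ + 5(n+1) + 1)] · 10·121/3 → 1210/3.
Convergence for |x − 6| · 1210/3 < 1, i.e. |x − 6| < 3/1210. So R = 3/1210.

R = 3/1210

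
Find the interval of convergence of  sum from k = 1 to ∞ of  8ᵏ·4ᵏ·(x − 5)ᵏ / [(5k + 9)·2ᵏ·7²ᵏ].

[31/16, 129/16)

Apply the ratio test: |a_{k+1}| / |a_k| = [(5k + 9)/(5(k+1) + 9)] · 8·4/(2·49), which tends to 16/49 as k → ∞.
Convergence for |x − 5| · 16/49 < 1, i.e. |x − 5| < 49/16. So R = 49/16.
Endpoint x = 129/16: comparison with the harmonic series Σ 1/k shows the series diverges.
Endpoint x = 31/16: the terms alternate in sign and decrease monotonically to 0 in absolute value (size ~ c/k), so the alternating series test gives convergence.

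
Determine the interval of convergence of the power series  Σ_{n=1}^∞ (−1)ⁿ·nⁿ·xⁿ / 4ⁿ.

{0}

By the Cauchy root test, |a_n|^(1/n) = n/4 → ∞.
Since the n-th root of |a_n| is unbounded, the series converges only at x = 0; R = 0.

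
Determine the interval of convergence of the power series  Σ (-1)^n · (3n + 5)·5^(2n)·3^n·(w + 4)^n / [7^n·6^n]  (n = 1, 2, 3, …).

(-114/25, -86/25)

Apply the ratio test: |a_{n+1}| / |a_n| = [(3(n+1) + 5)/(3n + 5)] · 25·3/(7·6), which tends to 25/14 as n → ∞.
The series converges when 25/14 · |w + 4| < 1, giving R = 14/25.
At w = -86/25: the n-th term does not approach 0; divergence by the term test.
At w = -114/25: the terms have absolute value of order n, which does not tend to 0, so the series diverges by the divergence test.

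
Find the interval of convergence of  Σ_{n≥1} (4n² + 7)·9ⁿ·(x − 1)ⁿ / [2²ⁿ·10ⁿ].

Ratio test: |a_{n+1}/a_n| = [(4(n+1)² + 7)/(4n² + 7)] · 9/(4·10) → 9/40 as n → ∞.
Hence the series converges for |x − 1| < 1/(9/40) = 40/9, so the radius of convergence is 40/9.
When x = 49/9, the terms do not tend to 0, so the series diverges.
When x = -31/9, the terms do not tend to 0, so the series diverges.

(-31/9, 49/9)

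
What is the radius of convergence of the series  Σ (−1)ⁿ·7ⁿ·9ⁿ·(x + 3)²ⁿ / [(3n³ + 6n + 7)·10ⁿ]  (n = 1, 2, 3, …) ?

R = √70/21

Apply the ratio test: |a_{n+1}| / |a_n| = [(3n³ + 6n + 7)/(3(n+1)³ + 6(n+1) + 7)] · 7·9/10, which tends to 63/10 as n → ∞.
Writing y = (x + 3)², the series in y has radius 10/63, so |x + 3| < √(10/63) and R = √70/21.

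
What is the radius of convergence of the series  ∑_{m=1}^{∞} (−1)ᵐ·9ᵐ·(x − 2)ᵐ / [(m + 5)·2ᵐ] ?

R = 2/9

Ratio test: |a_{m+1}/a_m| = [(m + 5)/((m+1) + 5)] · 9/2 → 9/2 as m → ∞.
Hence the series converges for |x − 2| < 1/(9/2) = 2/9, so the radius of convergence is 2/9.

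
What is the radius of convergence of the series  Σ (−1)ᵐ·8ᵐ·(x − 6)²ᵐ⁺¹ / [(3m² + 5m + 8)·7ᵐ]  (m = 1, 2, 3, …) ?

R = √14/4

Apply the ratio test: |a_{m+1}| / |a_m| = [(3m² + 5m + 8)/(3(m+1)² + 5(m+1) + 8)] · 8/7, which tends to 8/7 as m → ∞.
Since the exponent of (x − 6) increases by 2 each term, convergence requires |x − 6|² < 7/8, hence R = √14/4.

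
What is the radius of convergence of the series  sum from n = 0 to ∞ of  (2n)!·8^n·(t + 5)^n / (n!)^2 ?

R = 1/32

By the ratio test, |a_{n+1}/a_n| = (2n+1)·(2n+2)/(n+1)² · 8 → 32.
Hence the series converges for |t + 5| < 1/(32) = 1/32, so the radius of convergence is 1/32.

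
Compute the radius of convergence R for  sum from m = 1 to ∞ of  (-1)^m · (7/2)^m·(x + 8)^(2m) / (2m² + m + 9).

The ratio of consecutive coefficients is [(2m² + m + 9)/(2(m+1)² + (m+1) + 9)] · 7/2 → 7/2.
Writing y = (x + 8)², the series in y has radius 2/7, so |x + 8| < √(2/7) and R = √14/7.

R = √14/7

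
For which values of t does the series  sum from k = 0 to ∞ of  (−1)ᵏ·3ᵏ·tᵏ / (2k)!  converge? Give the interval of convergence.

The ratio of consecutive coefficients is 3 · 1/[(2k+1)·(2k+2)] → 0.
Since the limit is 0 < 1 for every t, the series converges on all of ℝ and R = ∞.

(−∞, ∞)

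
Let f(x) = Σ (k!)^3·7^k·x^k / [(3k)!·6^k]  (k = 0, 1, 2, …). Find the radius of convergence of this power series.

Ratio test: |a_{k+1}/a_k| = (k+1)³/[(3k+1)·(3k+2)·(3k+3)] · 7/6 → 7/162 as k → ∞.
Hence the series converges for |x| < 1/(7/162) = 162/7, so the radius of convergence is 162/7.

R = 162/7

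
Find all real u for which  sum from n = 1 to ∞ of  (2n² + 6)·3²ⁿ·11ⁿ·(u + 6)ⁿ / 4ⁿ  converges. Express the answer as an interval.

The ratio of consecutive coefficients is [(2(n+1)² + 6)/(2n² + 6)] · 9·11/4 → 99/4.
Thus R = 1/(99/4) = 4/99.
At u = -590/99: the n-th term does not approach 0; divergence by the term test.
At u = -598/99: the n-th term does not approach 0; divergence by the term test.

(-598/99, -590/99)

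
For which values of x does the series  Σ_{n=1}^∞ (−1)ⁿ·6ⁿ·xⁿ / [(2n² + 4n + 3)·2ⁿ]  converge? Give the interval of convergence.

By the ratio test, |a_{n+1}/a_n| = [(2n² + 4n + 3)/(2(n+1)² + 4(n+1) + 3)] · 6/2 → 3.
Convergence for |x| · 3 < 1, i.e. |x| < 1/3. So R = 1/3.
Check x = 1/3: the terms are on the order of 1/n², so the series converges absolutely by comparison with the p-series (p = 2 > 1).
When x = -1/3, the terms are on the order of 1/n², so the series converges absolutely by comparison with the p-series (p = 2 > 1).

[-1/3, 1/3]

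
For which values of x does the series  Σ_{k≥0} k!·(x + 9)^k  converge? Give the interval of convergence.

Ratio test: |a_{k+1}/a_k| = (k+1) → ∞ as k → ∞.
The ratio grows without bound, so the series diverges whenever (x + 9) ≠ 0; it converges only at x = -9. R = 0.

{-9}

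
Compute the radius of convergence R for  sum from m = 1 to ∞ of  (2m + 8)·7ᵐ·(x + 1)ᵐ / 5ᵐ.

R = 5/7

By the ratio test, |a_{m+1}/a_m| = [(2(m+1) + 8)/(2m + 8)] · 7/5 → 7/5.
Convergence for |x + 1| · 7/5 < 1, i.e. |x + 1| < 5/7. So R = 5/7.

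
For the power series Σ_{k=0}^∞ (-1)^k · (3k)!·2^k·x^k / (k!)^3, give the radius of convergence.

R = 1/54

By the ratio test, |a_{k+1}/a_k| = (3k+1)·(3k+2)·(3k+3)/(k+1)³ · 2 → 54.
Hence the series converges for |x| < 1/(54) = 1/54, so the radius of convergence is 1/54.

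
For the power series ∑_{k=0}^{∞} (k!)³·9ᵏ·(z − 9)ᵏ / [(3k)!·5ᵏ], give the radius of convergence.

R = 15

Ratio test: |a_{k+1}/a_k| = (k+1)³/[(3k+1)·(3k+2)·(3k+3)] · 9/5 → 1/15 as k → ∞.
Convergence for |z − 9| · 1/15 < 1, i.e. |z − 9| < 15. So R = 15.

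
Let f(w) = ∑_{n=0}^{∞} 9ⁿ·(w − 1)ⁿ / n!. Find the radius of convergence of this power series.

R = ∞

Ratio test: |a_{n+1}/a_n| = 9 · 1/(n+1) → 0 as n → ∞.
The limit is 0, so the series converges for all w; R = ∞.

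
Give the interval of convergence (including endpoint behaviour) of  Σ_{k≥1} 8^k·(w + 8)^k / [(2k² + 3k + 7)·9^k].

[-73/8, -55/8]

The ratio of consecutive coefficients is [(2k² + 3k + 7)/(2(k+1)² + 3(k+1) + 7)] · 8/9 → 8/9.
Thus R = 1/(8/9) = 9/8.
When w = -55/8, the series is dominated by a constant times Σ 1/k², which converges (p = 2 > 1).
When w = -73/8, absolute convergence follows by limit comparison with Σ 1/k².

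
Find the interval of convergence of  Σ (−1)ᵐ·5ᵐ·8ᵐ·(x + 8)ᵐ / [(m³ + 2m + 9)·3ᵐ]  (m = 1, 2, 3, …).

[-323/40, -317/40]

By the ratio test, |a_{m+1}/a_m| = [(m³ + 2m + 9)/((m+1)³ + 2(m+1) + 9)] · 5·8/3 → 40/3.
The series converges when 40/3 · |x + 8| < 1, giving R = 3/40.
Endpoint x = -317/40: the series is dominated by a constant times Σ 1/m³, which converges (p = 3 > 1).
Endpoint x = -323/40: the terms are on the order of 1/m³, so the series converges absolutely by comparison with the p-series (p = 3 > 1).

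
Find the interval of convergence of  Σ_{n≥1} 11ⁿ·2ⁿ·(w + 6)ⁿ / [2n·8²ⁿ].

Ratio test: |a_{n+1}/a_n| = [2n/2(n+1)] · 11·2/64 → 11/32 as n → ∞.
Hence the series converges for |w + 6| < 1/(11/32) = 32/11, so the radius of convergence is 32/11.
When w = -34/11, the terms behave like c/n; limit comparison with the harmonic series gives divergence.
When w = -98/11, the terms alternate in sign and decrease monotonically to 0 in absolute value (size ~ c/n), so the alternating series test gives convergence.

[-98/11, -34/11)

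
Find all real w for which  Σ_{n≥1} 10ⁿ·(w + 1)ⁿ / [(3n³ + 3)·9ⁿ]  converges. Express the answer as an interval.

Ratio test: |a_{n+1}/a_n| = [(3n³ + 3)/(3(n+1)³ + 3)] · 10/9 → 10/9 as n → ∞.
Hence the series converges for |w + 1| < 1/(10/9) = 9/10, so the radius of convergence is 9/10.
When w = -1/10, absolute convergence follows by limit comparison with Σ 1/n³.
When w = -19/10, the terms are on the order of 1/n³, so the series converges absolutely by comparison with the p-series (p = 3 > 1).

[-19/10, -1/10]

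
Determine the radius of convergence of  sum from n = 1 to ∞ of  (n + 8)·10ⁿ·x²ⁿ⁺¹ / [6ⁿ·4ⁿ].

R = 2√15/5

Ratio test: |a_{n+1}/a_n| = [((n+1) + 8)/(n + 8)] · 10/(6·4) → 5/12 as n → ∞.
Writing y = x², the series in y has radius 12/5, so |x| < √(12/5) and R = 2√15/5.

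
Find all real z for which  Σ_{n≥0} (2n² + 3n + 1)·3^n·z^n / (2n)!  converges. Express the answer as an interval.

By the ratio test, |a_{n+1}/a_n| = (2(n+1)² + 3(n+1) + 1)/(2n² + 3n + 1) · 3 · 1/[(2n+1)·(2n+2)] → 0.
The ratio tends to 0 regardless of z, hence R = ∞.

(−∞, ∞)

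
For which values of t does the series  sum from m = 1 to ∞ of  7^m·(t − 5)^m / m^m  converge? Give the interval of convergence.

Root test: |a_m|^(1/m) = 7/m → 0.
Since the m-th root of |a_m| tends to 0, the series converges for all real t; R = ∞.

(−∞, ∞)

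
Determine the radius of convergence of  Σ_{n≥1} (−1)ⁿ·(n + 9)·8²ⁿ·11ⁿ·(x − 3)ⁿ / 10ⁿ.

The ratio of consecutive coefficients is [((n+1) + 9)/(n + 9)] · 64·11/10 → 352/5.
Thus R = 1/(352/5) = 5/352.

R = 5/352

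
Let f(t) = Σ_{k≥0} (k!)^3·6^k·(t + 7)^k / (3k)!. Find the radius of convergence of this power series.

R = 9/2

The ratio of consecutive coefficients is (k+1)³/[(3k+1)·(3k+2)·(3k+3)] · 6 → 2/9.
Thus R = 1/(2/9) = 9/2.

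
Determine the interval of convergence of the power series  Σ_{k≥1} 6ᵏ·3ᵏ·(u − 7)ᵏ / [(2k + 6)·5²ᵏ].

[101/18, 151/18)

Ratio test: |a_{k+1}/a_k| = [(2k + 6)/(2(k+1) + 6)] · 6·3/25 → 18/25 as k → ∞.
Thus R = 1/(18/25) = 25/18.
Endpoint u = 151/18: comparison with the harmonic series Σ 1/k shows the series diverges.
Endpoint u = 101/18: an alternating series whose terms decrease to 0 in absolute value, so it converges by the Leibniz criterion.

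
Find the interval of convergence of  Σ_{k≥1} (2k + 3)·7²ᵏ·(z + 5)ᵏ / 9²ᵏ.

By the ratio test, |a_{k+1}/a_k| = [(2(k+1) + 3)/(2k + 3)] · 49/81 → 49/81.
Hence the series converges for |z + 5| < 1/(49/81) = 81/49, so the radius of convergence is 81/49.
At z = -164/49: the k-th term does not approach 0; divergence by the term test.
At z = -326/49: the terms have absolute value of order k, which does not tend to 0, so the series diverges by the divergence test.

(-326/49, -164/49)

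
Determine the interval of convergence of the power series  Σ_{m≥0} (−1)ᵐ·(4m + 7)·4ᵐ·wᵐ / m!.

(−∞, ∞)

The ratio of consecutive coefficients is (4(m+1) + 7)/(4m + 7) · 4 · 1/(m+1) → 0.
The limit is 0, so the series converges for all w; R = ∞.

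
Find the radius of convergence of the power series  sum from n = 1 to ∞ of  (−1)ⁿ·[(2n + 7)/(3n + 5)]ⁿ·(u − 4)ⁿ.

R = 3/2

Root test: |a_n|^(1/n) = (2n + 7)/(3n + 5) → 2/3.
Convergence for |u − 4| · 2/3 < 1, i.e. |u − 4| < 3/2. So R = 3/2.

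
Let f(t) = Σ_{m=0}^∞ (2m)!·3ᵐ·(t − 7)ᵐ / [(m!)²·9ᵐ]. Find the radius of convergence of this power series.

R = 3/4

Apply the ratio test: |a_{m+1}| / |a_m| = (2m+1)·(2m+2)/(m+1)² · 3/9, which tends to 4/3 as m → ∞.
The series converges when 4/3 · |t − 7| < 1, giving R = 3/4.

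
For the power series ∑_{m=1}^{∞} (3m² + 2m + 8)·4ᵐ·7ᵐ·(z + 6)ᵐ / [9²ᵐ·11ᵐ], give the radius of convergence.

By the ratio test, |a_{m+1}/a_m| = [(3(m+1)² + 2(m+1) + 8)/(3m² + 2m + 8)] · 4·7/(81·11) → 28/891.
Convergence for |z + 6| · 28/891 < 1, i.e. |z + 6| < 891/28. So R = 891/28.

R = 891/28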